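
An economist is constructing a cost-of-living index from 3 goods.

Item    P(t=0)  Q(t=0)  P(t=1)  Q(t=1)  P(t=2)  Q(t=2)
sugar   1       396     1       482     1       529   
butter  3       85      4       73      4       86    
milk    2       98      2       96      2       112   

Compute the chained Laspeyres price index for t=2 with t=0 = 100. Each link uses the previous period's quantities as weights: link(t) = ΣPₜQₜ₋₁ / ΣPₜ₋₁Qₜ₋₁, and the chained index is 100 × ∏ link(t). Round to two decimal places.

Link t=0→t=1:
ΣP(t=1)Q(t=0) = 1×396 + 4×85 + 2×98 = 396 + 340 + 196 = 932
ΣP(t=0)Q(t=0) = 1×396 + 3×85 + 2×98 = 396 + 255 + 196 = 847
link = 932/847 = 1.100354
Link t=1→t=2:
ΣP(t=2)Q(t=1) = 1×482 + 4×73 + 2×96 = 482 + 292 + 192 = 966
ΣP(t=1)Q(t=1) = 1×482 + 4×73 + 2×96 = 482 + 292 + 192 = 966
link = 966/966 = 1.000000
Chained index = 100 × 1.100354 × 1.000000 = 110.0354

110.04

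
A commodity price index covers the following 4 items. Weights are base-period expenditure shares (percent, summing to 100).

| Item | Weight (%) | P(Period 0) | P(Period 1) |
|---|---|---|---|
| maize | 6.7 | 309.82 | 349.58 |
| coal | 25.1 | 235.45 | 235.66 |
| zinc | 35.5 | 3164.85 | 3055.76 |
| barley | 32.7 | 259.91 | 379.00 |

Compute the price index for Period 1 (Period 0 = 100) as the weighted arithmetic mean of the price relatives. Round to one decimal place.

maize: 6.7 × (349.58/309.82) = 6.7 × 1.128333 = 7.5598
coal: 25.1 × (235.66/235.45) = 25.1 × 1.000892 = 25.1224
zinc: 35.5 × (3055.76/3164.85) = 35.5 × 0.965531 = 34.2763
barley: 32.7 × (379.00/259.91) = 32.7 × 1.458197 = 47.6830
Index = Σ wᵢ·(p₁ᵢ/p₀ᵢ) = 7.5598 + 25.1224 + 34.2763 + 47.6830 = 114.6416

114.6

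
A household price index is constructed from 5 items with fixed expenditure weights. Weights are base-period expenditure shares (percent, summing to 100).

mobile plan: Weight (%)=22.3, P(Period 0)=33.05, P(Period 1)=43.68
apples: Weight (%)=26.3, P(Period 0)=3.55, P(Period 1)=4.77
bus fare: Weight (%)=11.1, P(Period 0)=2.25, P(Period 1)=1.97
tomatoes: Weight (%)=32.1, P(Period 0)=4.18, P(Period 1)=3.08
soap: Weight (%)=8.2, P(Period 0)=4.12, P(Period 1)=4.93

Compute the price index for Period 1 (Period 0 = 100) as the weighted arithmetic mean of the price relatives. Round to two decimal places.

mobile plan: 22.3 × (43.68/33.05) = 22.3 × 1.321634 = 29.4724
apples: 26.3 × (4.77/3.55) = 26.3 × 1.343662 = 35.3383
bus fare: 11.1 × (1.97/2.25) = 11.1 × 0.875556 = 9.7187
tomatoes: 32.1 × (3.08/4.18) = 32.1 × 0.736842 = 23.6526
soap: 8.2 × (4.93/4.12) = 8.2 × 1.196602 = 9.8121
Index = Σ wᵢ·(p₁ᵢ/p₀ᵢ) = 29.4724 + 35.3383 + 9.7187 + 23.6526 + 9.8121 = 107.9942

107.99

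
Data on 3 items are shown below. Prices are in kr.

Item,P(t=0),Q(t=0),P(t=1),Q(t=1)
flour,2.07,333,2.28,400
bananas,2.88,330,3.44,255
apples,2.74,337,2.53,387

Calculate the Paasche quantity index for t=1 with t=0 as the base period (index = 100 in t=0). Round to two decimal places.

100.77

Paasche quantity index uses current-period prices as weights.
ΣP(t=1)·Q(t=1) = 2.28×400 + 3.44×255 + 2.53×387 = 912 + 877.2 + 979.11 = 2768.31
ΣP(t=1)·Q(t=0) = 2.28×333 + 3.44×330 + 2.53×337 = 759.24 + 1135.2 + 852.61 = 2747.05
Index = 2768.31 / 2747.05 × 100 = 100.7739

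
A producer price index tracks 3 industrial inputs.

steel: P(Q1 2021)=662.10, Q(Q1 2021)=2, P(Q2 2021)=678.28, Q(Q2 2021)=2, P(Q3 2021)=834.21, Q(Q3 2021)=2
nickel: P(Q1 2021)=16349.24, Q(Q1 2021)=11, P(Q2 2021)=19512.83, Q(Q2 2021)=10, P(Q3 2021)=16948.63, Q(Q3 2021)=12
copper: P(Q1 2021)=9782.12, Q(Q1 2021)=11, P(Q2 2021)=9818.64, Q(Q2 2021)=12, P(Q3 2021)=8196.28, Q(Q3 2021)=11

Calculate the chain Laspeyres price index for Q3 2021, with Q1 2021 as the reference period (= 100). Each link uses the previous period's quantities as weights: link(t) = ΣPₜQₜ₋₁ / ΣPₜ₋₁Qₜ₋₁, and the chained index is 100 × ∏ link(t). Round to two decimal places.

Link Q1 2021→Q2 2021:
ΣP(Q2 2021)Q(Q1 2021) = 678.28×2 + 19512.83×11 + 9818.64×11 = 1356.56 + 214641.13 + 108005.04 = 324002.73
ΣP(Q1 2021)Q(Q1 2021) = 662.10×2 + 16349.24×11 + 9782.12×11 = 1324.2 + 179841.64 + 107603.32 = 288769.16
link = 324002.73/288769.16 = 1.122013
Link Q2 2021→Q3 2021:
ΣP(Q3 2021)Q(Q2 2021) = 834.21×2 + 16948.63×10 + 8196.28×12 = 1668.42 + 169486.3 + 98355.36 = 269510.08
ΣP(Q2 2021)Q(Q2 2021) = 678.28×2 + 19512.83×10 + 9818.64×12 = 1356.56 + 195128.3 + 117823.68 = 314308.54
link = 269510.08/314308.54 = 0.857470
Chained index = 100 × 1.122013 × 0.857470 = 96.2092

96.21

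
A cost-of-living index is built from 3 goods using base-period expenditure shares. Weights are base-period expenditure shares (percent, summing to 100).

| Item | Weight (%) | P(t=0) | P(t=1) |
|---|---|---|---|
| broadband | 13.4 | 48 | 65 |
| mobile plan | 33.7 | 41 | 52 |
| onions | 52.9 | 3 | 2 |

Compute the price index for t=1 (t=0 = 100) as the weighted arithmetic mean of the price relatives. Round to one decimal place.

96.2

broadband: 13.4 × (65/48) = 13.4 × 1.354167 = 18.1458
mobile plan: 33.7 × (52/41) = 33.7 × 1.268293 = 42.7415
onions: 52.9 × (2/3) = 52.9 × 0.666667 = 35.2667
Index = Σ wᵢ·(p₁ᵢ/p₀ᵢ) = 18.1458 + 42.7415 + 35.2667 = 96.1540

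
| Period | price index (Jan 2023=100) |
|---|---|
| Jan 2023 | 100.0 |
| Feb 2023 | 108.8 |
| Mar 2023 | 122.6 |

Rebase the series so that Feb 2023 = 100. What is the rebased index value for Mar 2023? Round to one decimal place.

112.7

Rebased(Mar 2023) = 122.6 / 108.8 × 100 = 112.6838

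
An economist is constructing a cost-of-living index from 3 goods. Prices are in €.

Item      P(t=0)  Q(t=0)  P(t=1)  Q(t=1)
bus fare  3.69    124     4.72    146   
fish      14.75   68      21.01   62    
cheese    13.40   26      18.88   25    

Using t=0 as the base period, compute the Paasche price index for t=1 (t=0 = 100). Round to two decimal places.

137.77

Paasche price index uses current-period quantities as weights.
ΣP(t=1)·Q(t=1) = 4.72×146 + 21.01×62 + 18.88×25 = 689.12 + 1302.62 + 472 = 2463.74
ΣP(t=0)·Q(t=1) = 3.69×146 + 14.75×62 + 13.40×25 = 538.74 + 914.5 + 335 = 1788.24
Index = 2463.74 / 1788.24 × 100 = 137.7746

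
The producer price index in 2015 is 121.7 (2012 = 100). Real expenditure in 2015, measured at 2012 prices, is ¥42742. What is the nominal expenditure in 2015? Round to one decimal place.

Nominal = Real × (Index/100) = 42742 × (121.7/100)
        = 42742 × 1.217 = 52017.0140

52017.0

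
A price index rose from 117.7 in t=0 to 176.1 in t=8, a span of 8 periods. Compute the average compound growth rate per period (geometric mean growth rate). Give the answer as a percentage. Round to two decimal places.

5.17%

Growth factor = (176.1/117.7)^(1/8) = (1.496177)^(1/8) = 1.051654
Growth rate = 1.051654 − 1 = 0.051654 = 5.1654%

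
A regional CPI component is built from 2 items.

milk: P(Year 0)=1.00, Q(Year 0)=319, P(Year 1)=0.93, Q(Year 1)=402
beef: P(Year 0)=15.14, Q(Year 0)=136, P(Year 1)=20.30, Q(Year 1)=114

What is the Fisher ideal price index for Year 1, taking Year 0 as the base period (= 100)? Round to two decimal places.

Laspeyres component (base-period weights):
ΣP(Year 1)Q(Year 0) = 0.93×319 + 20.30×136 = 296.67 + 2760.8 = 3057.47
ΣP(Year 0)Q(Year 0) = 1.00×319 + 15.14×136 = 319 + 2059.04 = 2378.04
L = 3057.47 / 2378.04 × 100 = 128.5710
Paasche component (current-period weights):
ΣP(Year 1)Q(Year 1) = 0.93×402 + 20.30×114 = 373.86 + 2314.2 = 2688.06
ΣP(Year 0)Q(Year 1) = 1.00×402 + 15.14×114 = 402 + 1725.96 = 2127.96
P = 2688.06 / 2127.96 × 100 = 126.3210
Fisher = √(L × P) = √(128.5710 × 126.3210) = 127.4410

127.44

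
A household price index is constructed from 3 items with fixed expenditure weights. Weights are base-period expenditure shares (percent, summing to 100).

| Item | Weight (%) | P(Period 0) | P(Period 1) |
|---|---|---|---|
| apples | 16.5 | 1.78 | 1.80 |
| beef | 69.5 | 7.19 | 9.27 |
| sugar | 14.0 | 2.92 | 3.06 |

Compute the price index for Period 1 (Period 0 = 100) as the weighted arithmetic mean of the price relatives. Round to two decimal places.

apples: 16.5 × (1.80/1.78) = 16.5 × 1.011236 = 16.6854
beef: 69.5 × (9.27/7.19) = 69.5 × 1.289291 = 89.6057
sugar: 14.0 × (3.06/2.92) = 14.0 × 1.047945 = 14.6712
Index = Σ wᵢ·(p₁ᵢ/p₀ᵢ) = 16.6854 + 89.6057 + 14.6712 = 120.9623

120.96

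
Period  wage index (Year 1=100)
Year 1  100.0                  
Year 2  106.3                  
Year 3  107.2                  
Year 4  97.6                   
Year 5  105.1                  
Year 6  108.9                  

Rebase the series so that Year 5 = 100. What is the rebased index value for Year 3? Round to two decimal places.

Rebased(Year 3) = 107.2 / 105.1 × 100 = 101.9981

102.00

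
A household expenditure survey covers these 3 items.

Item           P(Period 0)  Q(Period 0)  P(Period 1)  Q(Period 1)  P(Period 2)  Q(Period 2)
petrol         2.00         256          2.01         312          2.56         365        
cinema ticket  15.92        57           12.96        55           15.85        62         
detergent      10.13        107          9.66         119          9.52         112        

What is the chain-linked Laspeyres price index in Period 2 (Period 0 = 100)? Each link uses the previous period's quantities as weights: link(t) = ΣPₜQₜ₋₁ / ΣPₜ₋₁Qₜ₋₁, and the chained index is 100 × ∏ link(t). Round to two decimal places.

102.87

Link Period 0→Period 1:
ΣP(Period 1)Q(Period 0) = 2.01×256 + 12.96×57 + 9.66×107 = 514.56 + 738.72 + 1033.62 = 2286.9
ΣP(Period 0)Q(Period 0) = 2.00×256 + 15.92×57 + 10.13×107 = 512 + 907.44 + 1083.91 = 2503.35
link = 2286.9/2503.35 = 0.913536
Link Period 1→Period 2:
ΣP(Period 2)Q(Period 1) = 2.56×312 + 15.85×55 + 9.52×119 = 798.72 + 871.75 + 1132.88 = 2803.35
ΣP(Period 1)Q(Period 1) = 2.01×312 + 12.96×55 + 9.66×119 = 627.12 + 712.8 + 1149.54 = 2489.46
link = 2803.35/2489.46 = 1.126088
Chained index = 100 × 0.913536 × 1.126088 = 102.8721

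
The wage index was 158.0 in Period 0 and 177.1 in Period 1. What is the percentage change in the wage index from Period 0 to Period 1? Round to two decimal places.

Change = (177.1 − 158.0) / 158.0 × 100
       = 19.1 / 158.0 × 100 = 12.0886%

12.09%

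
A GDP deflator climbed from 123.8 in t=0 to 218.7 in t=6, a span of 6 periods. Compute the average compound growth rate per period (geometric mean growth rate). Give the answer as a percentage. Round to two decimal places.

Growth factor = (218.7/123.8)^(1/6) = (1.766559)^(1/6) = 1.099482
Growth rate = 1.099482 − 1 = 0.099482 = 9.9482%

9.95%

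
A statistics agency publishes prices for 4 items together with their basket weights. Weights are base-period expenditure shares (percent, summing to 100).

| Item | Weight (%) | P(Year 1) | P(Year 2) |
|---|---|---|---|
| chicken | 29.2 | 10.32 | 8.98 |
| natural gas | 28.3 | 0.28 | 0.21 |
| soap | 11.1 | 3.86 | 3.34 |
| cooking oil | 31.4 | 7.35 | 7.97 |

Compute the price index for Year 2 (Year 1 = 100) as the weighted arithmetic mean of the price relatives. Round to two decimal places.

90.29

chicken: 29.2 × (8.98/10.32) = 29.2 × 0.870155 = 25.4085
natural gas: 28.3 × (0.21/0.28) = 28.3 × 0.750000 = 21.2250
soap: 11.1 × (3.34/3.86) = 11.1 × 0.865285 = 9.6047
cooking oil: 31.4 × (7.97/7.35) = 31.4 × 1.084354 = 34.0487
Index = Σ wᵢ·(p₁ᵢ/p₀ᵢ) = 25.4085 + 21.2250 + 9.6047 + 34.0487 = 90.2869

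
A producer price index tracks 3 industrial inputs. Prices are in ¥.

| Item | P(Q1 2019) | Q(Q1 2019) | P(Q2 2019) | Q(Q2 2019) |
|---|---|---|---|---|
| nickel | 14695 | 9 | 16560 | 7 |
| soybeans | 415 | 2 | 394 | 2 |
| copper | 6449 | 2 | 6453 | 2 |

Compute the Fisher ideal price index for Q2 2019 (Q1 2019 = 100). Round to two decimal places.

Laspeyres component (base-period weights):
ΣP(Q2 2019)Q(Q1 2019) = 16560×9 + 394×2 + 6453×2 = 149040 + 788 + 12906 = 162734
ΣP(Q1 2019)Q(Q1 2019) = 14695×9 + 415×2 + 6449×2 = 132255 + 830 + 12898 = 145983
L = 162734 / 145983 × 100 = 111.4746
Paasche component (current-period weights):
ΣP(Q2 2019)Q(Q2 2019) = 16560×7 + 394×2 + 6453×2 = 115920 + 788 + 12906 = 129614
ΣP(Q1 2019)Q(Q2 2019) = 14695×7 + 415×2 + 6449×2 = 102865 + 830 + 12898 = 116593
P = 129614 / 116593 × 100 = 111.1679
Fisher = √(L × P) = √(111.4746 × 111.1679) = 111.3212

111.32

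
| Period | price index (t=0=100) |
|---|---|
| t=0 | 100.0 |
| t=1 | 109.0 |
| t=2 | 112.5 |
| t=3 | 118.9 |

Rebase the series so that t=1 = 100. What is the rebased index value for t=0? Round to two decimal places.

Rebased(t=0) = 100.0 / 109.0 × 100 = 91.7431

91.74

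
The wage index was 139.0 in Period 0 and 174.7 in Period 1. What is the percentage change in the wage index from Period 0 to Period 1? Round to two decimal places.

25.68%

Change = (174.7 − 139.0) / 139.0 × 100
       = 35.7 / 139.0 × 100 = 25.6835%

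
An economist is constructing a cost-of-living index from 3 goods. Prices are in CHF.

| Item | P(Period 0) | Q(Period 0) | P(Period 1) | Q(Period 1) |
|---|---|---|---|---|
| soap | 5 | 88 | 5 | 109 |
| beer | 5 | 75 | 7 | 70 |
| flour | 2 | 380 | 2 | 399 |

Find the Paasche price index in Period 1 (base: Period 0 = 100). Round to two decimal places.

Paasche price index uses current-period quantities as weights.
ΣP(Period 1)·Q(Period 1) = 5×109 + 7×70 + 2×399 = 545 + 490 + 798 = 1833
ΣP(Period 0)·Q(Period 1) = 5×109 + 5×70 + 2×399 = 545 + 350 + 798 = 1693
Index = 1833 / 1693 × 100 = 108.2693

108.27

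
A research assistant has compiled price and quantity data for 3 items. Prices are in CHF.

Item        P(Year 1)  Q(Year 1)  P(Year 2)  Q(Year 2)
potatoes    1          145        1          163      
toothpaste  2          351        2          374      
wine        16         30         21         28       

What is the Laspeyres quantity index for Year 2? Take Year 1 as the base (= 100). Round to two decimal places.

102.41

Laspeyres quantity index uses base-period prices as weights.
ΣP(Year 1)·Q(Year 2) = 1×163 + 2×374 + 16×28 = 163 + 748 + 448 = 1359
ΣP(Year 1)·Q(Year 1) = 1×145 + 2×351 + 16×30 = 145 + 702 + 480 = 1327
Index = 1359 / 1327 × 100 = 102.4115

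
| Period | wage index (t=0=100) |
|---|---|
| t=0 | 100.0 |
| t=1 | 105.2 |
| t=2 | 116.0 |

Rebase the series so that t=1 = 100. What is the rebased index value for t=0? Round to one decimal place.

95.1

Rebased(t=0) = 100.0 / 105.2 × 100 = 95.0570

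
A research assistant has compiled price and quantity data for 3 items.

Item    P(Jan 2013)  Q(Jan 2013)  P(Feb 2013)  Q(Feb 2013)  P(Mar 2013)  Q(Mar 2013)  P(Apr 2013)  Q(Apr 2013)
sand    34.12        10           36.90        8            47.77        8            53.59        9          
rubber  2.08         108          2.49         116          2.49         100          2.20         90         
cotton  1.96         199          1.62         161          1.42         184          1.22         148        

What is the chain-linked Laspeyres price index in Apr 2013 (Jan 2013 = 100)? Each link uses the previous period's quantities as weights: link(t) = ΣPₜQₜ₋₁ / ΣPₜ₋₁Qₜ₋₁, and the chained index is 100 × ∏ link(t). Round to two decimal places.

104.67

Link Jan 2013→Feb 2013:
ΣP(Feb 2013)Q(Jan 2013) = 36.90×10 + 2.49×108 + 1.62×199 = 369 + 268.92 + 322.38 = 960.3
ΣP(Jan 2013)Q(Jan 2013) = 34.12×10 + 2.08×108 + 1.96×199 = 341.2 + 224.64 + 390.04 = 955.88
link = 960.3/955.88 = 1.004624
Link Feb 2013→Mar 2013:
ΣP(Mar 2013)Q(Feb 2013) = 47.77×8 + 2.49×116 + 1.42×161 = 382.16 + 288.84 + 228.62 = 899.62
ΣP(Feb 2013)Q(Feb 2013) = 36.90×8 + 2.49×116 + 1.62×161 = 295.2 + 288.84 + 260.82 = 844.86
link = 899.62/844.86 = 1.064815
Link Mar 2013→Apr 2013:
ΣP(Apr 2013)Q(Mar 2013) = 53.59×8 + 2.20×100 + 1.22×184 = 428.72 + 220 + 224.48 = 873.2
ΣP(Mar 2013)Q(Mar 2013) = 47.77×8 + 2.49×100 + 1.42×184 = 382.16 + 249 + 261.28 = 892.44
link = 873.2/892.44 = 0.978441
Chained index = 100 × 1.004624 × 1.064815 × 0.978441 = 104.6677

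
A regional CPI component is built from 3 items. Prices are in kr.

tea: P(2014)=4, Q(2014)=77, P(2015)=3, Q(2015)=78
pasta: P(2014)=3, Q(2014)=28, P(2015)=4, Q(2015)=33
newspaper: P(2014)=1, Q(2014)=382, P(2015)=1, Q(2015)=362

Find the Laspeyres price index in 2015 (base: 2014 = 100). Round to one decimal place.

93.7

Laspeyres price index uses base-period quantities as weights.
ΣP(2015)·Q(2014) = 3×77 + 4×28 + 1×382 = 231 + 112 + 382 = 725
ΣP(2014)·Q(2014) = 4×77 + 3×28 + 1×382 = 308 + 84 + 382 = 774
Index = 725 / 774 × 100 = 93.6693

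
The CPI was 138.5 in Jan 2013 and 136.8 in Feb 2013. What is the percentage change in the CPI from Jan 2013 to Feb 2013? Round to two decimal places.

Change = (136.8 − 138.5) / 138.5 × 100
       = -1.7 / 138.5 × 100 = -1.2274%

-1.23%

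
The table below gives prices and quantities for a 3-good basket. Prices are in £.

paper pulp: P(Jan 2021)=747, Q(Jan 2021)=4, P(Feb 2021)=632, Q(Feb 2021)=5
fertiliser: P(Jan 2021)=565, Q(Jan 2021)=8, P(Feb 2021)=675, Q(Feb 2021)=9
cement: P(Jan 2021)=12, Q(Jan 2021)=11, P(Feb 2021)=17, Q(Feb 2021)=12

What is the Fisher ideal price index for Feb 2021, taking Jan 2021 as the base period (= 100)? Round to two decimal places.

Laspeyres component (base-period weights):
ΣP(Feb 2021)Q(Jan 2021) = 632×4 + 675×8 + 17×11 = 2528 + 5400 + 187 = 8115
ΣP(Jan 2021)Q(Jan 2021) = 747×4 + 565×8 + 12×11 = 2988 + 4520 + 132 = 7640
L = 8115 / 7640 × 100 = 106.2173
Paasche component (current-period weights):
ΣP(Feb 2021)Q(Feb 2021) = 632×5 + 675×9 + 17×12 = 3160 + 6075 + 204 = 9439
ΣP(Jan 2021)Q(Feb 2021) = 747×5 + 565×9 + 12×12 = 3735 + 5085 + 144 = 8964
P = 9439 / 8964 × 100 = 105.2990
Fisher = √(L × P) = √(106.2173 × 105.2990) = 105.7571

105.76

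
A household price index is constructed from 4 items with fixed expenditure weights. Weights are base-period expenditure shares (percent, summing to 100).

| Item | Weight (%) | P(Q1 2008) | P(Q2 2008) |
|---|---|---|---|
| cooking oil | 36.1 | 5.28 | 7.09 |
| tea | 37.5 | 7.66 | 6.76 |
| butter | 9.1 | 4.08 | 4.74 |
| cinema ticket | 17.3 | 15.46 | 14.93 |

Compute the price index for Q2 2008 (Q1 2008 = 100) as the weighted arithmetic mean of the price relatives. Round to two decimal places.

cooking oil: 36.1 × (7.09/5.28) = 36.1 × 1.342803 = 48.4752
tea: 37.5 × (6.76/7.66) = 37.5 × 0.882507 = 33.0940
butter: 9.1 × (4.74/4.08) = 9.1 × 1.161765 = 10.5721
cinema ticket: 17.3 × (14.93/15.46) = 17.3 × 0.965718 = 16.7069
Index = Σ wᵢ·(p₁ᵢ/p₀ᵢ) = 48.4752 + 33.0940 + 10.5721 + 16.7069 = 108.8482

108.85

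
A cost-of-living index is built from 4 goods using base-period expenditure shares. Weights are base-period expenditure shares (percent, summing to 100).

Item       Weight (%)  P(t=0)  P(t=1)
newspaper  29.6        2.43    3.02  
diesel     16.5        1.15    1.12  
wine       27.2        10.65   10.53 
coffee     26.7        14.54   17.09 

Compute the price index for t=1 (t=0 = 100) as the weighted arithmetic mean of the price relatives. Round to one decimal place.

newspaper: 29.6 × (3.02/2.43) = 29.6 × 1.242798 = 36.7868
diesel: 16.5 × (1.12/1.15) = 16.5 × 0.973913 = 16.0696
wine: 27.2 × (10.53/10.65) = 27.2 × 0.988732 = 26.8935
coffee: 26.7 × (17.09/14.54) = 26.7 × 1.175378 = 31.3826
Index = Σ wᵢ·(p₁ᵢ/p₀ᵢ) = 36.7868 + 16.0696 + 26.8935 + 31.3826 = 111.1325

111.1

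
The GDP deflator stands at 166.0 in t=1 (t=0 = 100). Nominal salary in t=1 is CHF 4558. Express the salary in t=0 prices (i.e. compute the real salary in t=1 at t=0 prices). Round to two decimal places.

2745.78

Real = Nominal ÷ (Index/100) = 4558 ÷ (166.0/100)
     = 4558 ÷ 1.660 = 2745.7831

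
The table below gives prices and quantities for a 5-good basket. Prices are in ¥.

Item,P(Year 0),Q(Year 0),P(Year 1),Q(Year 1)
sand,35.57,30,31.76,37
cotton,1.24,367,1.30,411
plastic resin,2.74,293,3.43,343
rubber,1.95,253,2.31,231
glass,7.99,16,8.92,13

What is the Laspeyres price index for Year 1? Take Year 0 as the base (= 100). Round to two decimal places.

107.33

Laspeyres price index uses base-period quantities as weights.
ΣP(Year 1)·Q(Year 0) = 31.76×30 + 1.30×367 + 3.43×293 + 2.31×253 + 8.92×16 = 952.8 + 477.1 + 1004.99 + 584.43 + 142.72 = 3162.04
ΣP(Year 0)·Q(Year 0) = 35.57×30 + 1.24×367 + 2.74×293 + 1.95×253 + 7.99×16 = 1067.1 + 455.08 + 802.82 + 493.35 + 127.84 = 2946.19
Index = 3162.04 / 2946.19 × 100 = 107.3264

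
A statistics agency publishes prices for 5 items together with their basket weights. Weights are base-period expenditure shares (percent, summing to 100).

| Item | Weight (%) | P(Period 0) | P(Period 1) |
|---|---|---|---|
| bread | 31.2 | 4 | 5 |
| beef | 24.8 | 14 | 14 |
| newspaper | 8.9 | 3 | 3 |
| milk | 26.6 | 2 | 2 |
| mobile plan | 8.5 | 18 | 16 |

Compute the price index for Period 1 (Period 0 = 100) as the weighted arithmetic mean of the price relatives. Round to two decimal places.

bread: 31.2 × (5/4) = 31.2 × 1.250000 = 39.0000
beef: 24.8 × (14/14) = 24.8 × 1.000000 = 24.8000
newspaper: 8.9 × (3/3) = 8.9 × 1.000000 = 8.9000
milk: 26.6 × (2/2) = 26.6 × 1.000000 = 26.6000
mobile plan: 8.5 × (16/18) = 8.5 × 0.888889 = 7.5556
Index = Σ wᵢ·(p₁ᵢ/p₀ᵢ) = 39.0000 + 24.8000 + 8.9000 + 26.6000 + 7.5556 = 106.8556

106.86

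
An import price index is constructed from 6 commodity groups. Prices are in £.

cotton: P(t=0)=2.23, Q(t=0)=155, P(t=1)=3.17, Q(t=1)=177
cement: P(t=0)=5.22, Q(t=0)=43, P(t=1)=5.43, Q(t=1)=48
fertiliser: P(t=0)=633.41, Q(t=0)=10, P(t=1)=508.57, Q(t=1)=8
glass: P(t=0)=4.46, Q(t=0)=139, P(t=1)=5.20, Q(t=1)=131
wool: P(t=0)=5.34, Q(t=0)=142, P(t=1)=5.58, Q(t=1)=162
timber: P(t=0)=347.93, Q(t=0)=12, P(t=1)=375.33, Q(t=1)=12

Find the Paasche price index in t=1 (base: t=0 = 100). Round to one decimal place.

96.8

Paasche price index uses current-period quantities as weights.
ΣP(t=1)·Q(t=1) = 3.17×177 + 5.43×48 + 508.57×8 + 5.20×131 + 5.58×162 + 375.33×12 = 561.09 + 260.64 + 4068.56 + 681.2 + 903.96 + 4503.96 = 10979.41
ΣP(t=0)·Q(t=1) = 2.23×177 + 5.22×48 + 633.41×8 + 4.46×131 + 5.34×162 + 347.93×12 = 394.71 + 250.56 + 5067.28 + 584.26 + 865.08 + 4175.16 = 11337.05
Index = 10979.41 / 11337.05 × 100 = 96.8454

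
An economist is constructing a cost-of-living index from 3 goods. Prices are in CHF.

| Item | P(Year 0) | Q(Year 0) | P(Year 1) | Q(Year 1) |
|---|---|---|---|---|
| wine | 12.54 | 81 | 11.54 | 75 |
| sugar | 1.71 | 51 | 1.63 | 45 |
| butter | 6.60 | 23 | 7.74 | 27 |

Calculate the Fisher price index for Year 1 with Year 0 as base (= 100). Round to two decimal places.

95.65

Laspeyres component (base-period weights):
ΣP(Year 1)Q(Year 0) = 11.54×81 + 1.63×51 + 7.74×23 = 934.74 + 83.13 + 178.02 = 1195.89
ΣP(Year 0)Q(Year 0) = 12.54×81 + 1.71×51 + 6.60×23 = 1015.74 + 87.21 + 151.8 = 1254.75
L = 1195.89 / 1254.75 × 100 = 95.3090
Paasche component (current-period weights):
ΣP(Year 1)Q(Year 1) = 11.54×75 + 1.63×45 + 7.74×27 = 865.5 + 73.35 + 208.98 = 1147.83
ΣP(Year 0)Q(Year 1) = 12.54×75 + 1.71×45 + 6.60×27 = 940.5 + 76.95 + 178.2 = 1195.65
P = 1147.83 / 1195.65 × 100 = 96.0005
Fisher = √(L × P) = √(95.3090 × 96.0005) = 95.6541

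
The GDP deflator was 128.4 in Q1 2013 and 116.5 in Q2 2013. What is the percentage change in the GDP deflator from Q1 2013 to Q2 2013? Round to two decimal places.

Change = (116.5 − 128.4) / 128.4 × 100
       = -11.9 / 128.4 × 100 = -9.2679%

-9.27%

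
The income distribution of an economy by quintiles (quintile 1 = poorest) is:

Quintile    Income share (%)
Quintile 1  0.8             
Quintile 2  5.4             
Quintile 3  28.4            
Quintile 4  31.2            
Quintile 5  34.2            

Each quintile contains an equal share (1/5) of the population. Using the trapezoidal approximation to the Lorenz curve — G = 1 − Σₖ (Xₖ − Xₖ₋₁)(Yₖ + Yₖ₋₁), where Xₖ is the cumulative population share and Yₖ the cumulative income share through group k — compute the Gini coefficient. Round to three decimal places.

Cumulative income shares Yₖ: 0.0080, 0.0620, 0.3460, 0.6580, 1.0000
Σ (Xₖ−Xₖ₋₁)(Yₖ+Yₖ₋₁) = (1/5)(0.0080+0.0000) + (1/5)(0.0620+0.0080) + (1/5)(0.3460+0.0620) + (1/5)(0.6580+0.3460) + (1/5)(1.0000+0.6580)
  = 0.0016 + 0.0140 + 0.0816 + 0.2008 + 0.3316 = 0.6296
G = 1 − 0.6296 = 0.3704

0.370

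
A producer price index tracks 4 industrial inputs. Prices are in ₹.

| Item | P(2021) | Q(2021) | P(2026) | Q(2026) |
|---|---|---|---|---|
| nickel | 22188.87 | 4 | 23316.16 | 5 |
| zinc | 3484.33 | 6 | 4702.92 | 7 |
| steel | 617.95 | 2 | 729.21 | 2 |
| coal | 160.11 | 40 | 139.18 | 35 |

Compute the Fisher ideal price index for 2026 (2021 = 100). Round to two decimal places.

Laspeyres component (base-period weights):
ΣP(2026)Q(2021) = 23316.16×4 + 4702.92×6 + 729.21×2 + 139.18×40 = 93264.64 + 28217.52 + 1458.42 + 5567.2 = 128507.78
ΣP(2021)Q(2021) = 22188.87×4 + 3484.33×6 + 617.95×2 + 160.11×40 = 88755.48 + 20905.98 + 1235.9 + 6404.4 = 117301.76
L = 128507.78 / 117301.76 × 100 = 109.5532
Paasche component (current-period weights):
ΣP(2026)Q(2026) = 23316.16×5 + 4702.92×7 + 729.21×2 + 139.18×35 = 116580.8 + 32920.44 + 1458.42 + 4871.3 = 155830.96
ΣP(2021)Q(2026) = 22188.87×5 + 3484.33×7 + 617.95×2 + 160.11×35 = 110944.35 + 24390.31 + 1235.9 + 5603.85 = 142174.41
P = 155830.96 / 142174.41 × 100 = 109.6055
Fisher = √(L × P) = √(109.5532 × 109.6055) = 109.5793

109.58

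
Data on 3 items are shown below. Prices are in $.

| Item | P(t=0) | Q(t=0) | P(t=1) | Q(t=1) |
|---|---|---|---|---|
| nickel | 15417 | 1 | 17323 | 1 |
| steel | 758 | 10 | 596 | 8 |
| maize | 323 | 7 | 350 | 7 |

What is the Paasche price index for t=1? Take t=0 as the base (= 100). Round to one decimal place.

Paasche price index uses current-period quantities as weights.
ΣP(t=1)·Q(t=1) = 17323×1 + 596×8 + 350×7 = 17323 + 4768 + 2450 = 24541
ΣP(t=0)·Q(t=1) = 15417×1 + 758×8 + 323×7 = 15417 + 6064 + 2261 = 23742
Index = 24541 / 23742 × 100 = 103.3653

103.4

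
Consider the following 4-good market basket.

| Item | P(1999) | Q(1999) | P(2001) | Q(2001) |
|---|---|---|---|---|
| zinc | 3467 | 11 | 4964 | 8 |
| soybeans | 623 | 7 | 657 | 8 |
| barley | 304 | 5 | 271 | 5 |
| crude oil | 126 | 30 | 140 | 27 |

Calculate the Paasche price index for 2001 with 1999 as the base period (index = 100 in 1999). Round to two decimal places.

133.10

Paasche price index uses current-period quantities as weights.
ΣP(2001)·Q(2001) = 4964×8 + 657×8 + 271×5 + 140×27 = 39712 + 5256 + 1355 + 3780 = 50103
ΣP(1999)·Q(2001) = 3467×8 + 623×8 + 304×5 + 126×27 = 27736 + 4984 + 1520 + 3402 = 37642
Index = 50103 / 37642 × 100 = 133.1040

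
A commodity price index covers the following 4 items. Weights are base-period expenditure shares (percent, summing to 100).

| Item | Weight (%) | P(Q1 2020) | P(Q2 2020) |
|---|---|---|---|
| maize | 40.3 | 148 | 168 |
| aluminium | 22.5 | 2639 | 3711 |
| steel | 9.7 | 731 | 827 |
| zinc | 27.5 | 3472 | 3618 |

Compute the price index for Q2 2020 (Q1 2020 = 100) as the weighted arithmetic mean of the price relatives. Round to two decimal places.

117.02

maize: 40.3 × (168/148) = 40.3 × 1.135135 = 45.7459
aluminium: 22.5 × (3711/2639) = 22.5 × 1.406214 = 31.6398
steel: 9.7 × (827/731) = 9.7 × 1.131327 = 10.9739
zinc: 27.5 × (3618/3472) = 27.5 × 1.042051 = 28.6564
Index = Σ wᵢ·(p₁ᵢ/p₀ᵢ) = 45.7459 + 31.6398 + 10.9739 + 28.6564 = 117.0160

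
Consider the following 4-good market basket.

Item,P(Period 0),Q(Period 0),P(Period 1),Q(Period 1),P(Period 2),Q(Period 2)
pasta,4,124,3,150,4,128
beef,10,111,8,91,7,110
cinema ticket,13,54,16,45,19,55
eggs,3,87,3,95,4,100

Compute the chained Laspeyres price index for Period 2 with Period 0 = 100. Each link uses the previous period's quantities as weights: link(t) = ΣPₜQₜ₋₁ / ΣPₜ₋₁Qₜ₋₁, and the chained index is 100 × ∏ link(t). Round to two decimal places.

Link Period 0→Period 1:
ΣP(Period 1)Q(Period 0) = 3×124 + 8×111 + 16×54 + 3×87 = 372 + 888 + 864 + 261 = 2385
ΣP(Period 0)Q(Period 0) = 4×124 + 10×111 + 13×54 + 3×87 = 496 + 1110 + 702 + 261 = 2569
link = 2385/2569 = 0.928377
Link Period 1→Period 2:
ΣP(Period 2)Q(Period 1) = 4×150 + 7×91 + 19×45 + 4×95 = 600 + 637 + 855 + 380 = 2472
ΣP(Period 1)Q(Period 1) = 3×150 + 8×91 + 16×45 + 3×95 = 450 + 728 + 720 + 285 = 2183
link = 2472/2183 = 1.132387
Chained index = 100 × 0.928377 × 1.132387 = 105.1281

105.13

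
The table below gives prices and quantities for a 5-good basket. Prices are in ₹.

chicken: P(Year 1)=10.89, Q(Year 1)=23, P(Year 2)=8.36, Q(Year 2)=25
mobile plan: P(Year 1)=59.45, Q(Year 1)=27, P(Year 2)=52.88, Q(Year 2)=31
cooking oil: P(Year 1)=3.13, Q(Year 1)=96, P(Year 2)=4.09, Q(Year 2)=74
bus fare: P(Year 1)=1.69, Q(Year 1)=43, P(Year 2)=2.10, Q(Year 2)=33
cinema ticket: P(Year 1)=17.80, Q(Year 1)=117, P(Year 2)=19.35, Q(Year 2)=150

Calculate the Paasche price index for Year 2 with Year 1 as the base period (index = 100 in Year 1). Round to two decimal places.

100.99

Paasche price index uses current-period quantities as weights.
ΣP(Year 2)·Q(Year 2) = 8.36×25 + 52.88×31 + 4.09×74 + 2.10×33 + 19.35×150 = 209 + 1639.28 + 302.66 + 69.3 + 2902.5 = 5122.74
ΣP(Year 1)·Q(Year 2) = 10.89×25 + 59.45×31 + 3.13×74 + 1.69×33 + 17.80×150 = 272.25 + 1842.95 + 231.62 + 55.77 + 2670 = 5072.59
Index = 5122.74 / 5072.59 × 100 = 100.9886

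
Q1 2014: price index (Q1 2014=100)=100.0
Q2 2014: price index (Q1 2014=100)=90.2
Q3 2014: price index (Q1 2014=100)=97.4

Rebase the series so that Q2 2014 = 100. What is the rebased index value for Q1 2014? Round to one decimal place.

Rebased(Q1 2014) = 100.0 / 90.2 × 100 = 110.8647

110.9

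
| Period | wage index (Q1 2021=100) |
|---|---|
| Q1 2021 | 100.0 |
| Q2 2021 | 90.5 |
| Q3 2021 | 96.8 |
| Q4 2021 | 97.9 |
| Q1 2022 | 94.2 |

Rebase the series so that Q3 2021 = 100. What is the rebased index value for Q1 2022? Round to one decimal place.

Rebased(Q1 2022) = 94.2 / 96.8 × 100 = 97.3140

97.3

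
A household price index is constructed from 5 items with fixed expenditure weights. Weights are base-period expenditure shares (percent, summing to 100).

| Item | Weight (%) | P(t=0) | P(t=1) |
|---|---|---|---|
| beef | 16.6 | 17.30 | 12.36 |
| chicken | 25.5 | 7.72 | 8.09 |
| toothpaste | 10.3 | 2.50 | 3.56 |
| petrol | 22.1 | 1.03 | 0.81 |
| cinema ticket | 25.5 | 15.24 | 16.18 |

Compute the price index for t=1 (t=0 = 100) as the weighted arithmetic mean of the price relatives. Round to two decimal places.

beef: 16.6 × (12.36/17.30) = 16.6 × 0.714451 = 11.8599
chicken: 25.5 × (8.09/7.72) = 25.5 × 1.047927 = 26.7222
toothpaste: 10.3 × (3.56/2.50) = 10.3 × 1.424000 = 14.6672
petrol: 22.1 × (0.81/1.03) = 22.1 × 0.786408 = 17.3796
cinema ticket: 25.5 × (16.18/15.24) = 25.5 × 1.061680 = 27.0728
Index = Σ wᵢ·(p₁ᵢ/p₀ᵢ) = 11.8599 + 26.7222 + 14.6672 + 17.3796 + 27.0728 = 97.7017

97.70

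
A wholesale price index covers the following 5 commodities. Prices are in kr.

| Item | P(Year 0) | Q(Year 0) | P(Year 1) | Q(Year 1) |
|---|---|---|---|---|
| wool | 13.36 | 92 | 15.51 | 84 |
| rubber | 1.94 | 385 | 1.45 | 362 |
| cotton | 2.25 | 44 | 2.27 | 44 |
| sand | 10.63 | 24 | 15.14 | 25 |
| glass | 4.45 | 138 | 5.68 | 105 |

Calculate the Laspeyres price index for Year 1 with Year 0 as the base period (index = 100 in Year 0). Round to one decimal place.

Laspeyres price index uses base-period quantities as weights.
ΣP(Year 1)·Q(Year 0) = 15.51×92 + 1.45×385 + 2.27×44 + 15.14×24 + 5.68×138 = 1426.92 + 558.25 + 99.88 + 363.36 + 783.84 = 3232.25
ΣP(Year 0)·Q(Year 0) = 13.36×92 + 1.94×385 + 2.25×44 + 10.63×24 + 4.45×138 = 1229.12 + 746.9 + 99 + 255.12 + 614.1 = 2944.24
Index = 3232.25 / 2944.24 × 100 = 109.7822

109.8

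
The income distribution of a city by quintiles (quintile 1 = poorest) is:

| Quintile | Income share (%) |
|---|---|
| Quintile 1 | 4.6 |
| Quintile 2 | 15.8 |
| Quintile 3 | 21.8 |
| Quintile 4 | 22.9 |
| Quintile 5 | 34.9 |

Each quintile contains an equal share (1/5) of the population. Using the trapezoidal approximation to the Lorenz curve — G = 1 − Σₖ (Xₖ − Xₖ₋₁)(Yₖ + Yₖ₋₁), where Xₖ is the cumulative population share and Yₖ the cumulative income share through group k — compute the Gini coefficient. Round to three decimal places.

Cumulative income shares Yₖ: 0.0460, 0.2040, 0.4220, 0.6510, 1.0000
Σ (Xₖ−Xₖ₋₁)(Yₖ+Yₖ₋₁) = (1/5)(0.0460+0.0000) + (1/5)(0.2040+0.0460) + (1/5)(0.4220+0.2040) + (1/5)(0.6510+0.4220) + (1/5)(1.0000+0.6510)
  = 0.0092 + 0.0500 + 0.1252 + 0.2146 + 0.3302 = 0.7292
G = 1 − 0.7292 = 0.2708

0.271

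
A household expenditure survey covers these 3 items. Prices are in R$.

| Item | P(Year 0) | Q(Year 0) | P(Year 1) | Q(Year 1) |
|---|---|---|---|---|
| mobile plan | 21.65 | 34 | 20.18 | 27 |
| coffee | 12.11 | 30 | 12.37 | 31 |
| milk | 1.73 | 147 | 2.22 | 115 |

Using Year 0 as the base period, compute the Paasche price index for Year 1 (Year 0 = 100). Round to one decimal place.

102.1

Paasche price index uses current-period quantities as weights.
ΣP(Year 1)·Q(Year 1) = 20.18×27 + 12.37×31 + 2.22×115 = 544.86 + 383.47 + 255.3 = 1183.63
ΣP(Year 0)·Q(Year 1) = 21.65×27 + 12.11×31 + 1.73×115 = 584.55 + 375.41 + 198.95 = 1158.91
Index = 1183.63 / 1158.91 × 100 = 102.1330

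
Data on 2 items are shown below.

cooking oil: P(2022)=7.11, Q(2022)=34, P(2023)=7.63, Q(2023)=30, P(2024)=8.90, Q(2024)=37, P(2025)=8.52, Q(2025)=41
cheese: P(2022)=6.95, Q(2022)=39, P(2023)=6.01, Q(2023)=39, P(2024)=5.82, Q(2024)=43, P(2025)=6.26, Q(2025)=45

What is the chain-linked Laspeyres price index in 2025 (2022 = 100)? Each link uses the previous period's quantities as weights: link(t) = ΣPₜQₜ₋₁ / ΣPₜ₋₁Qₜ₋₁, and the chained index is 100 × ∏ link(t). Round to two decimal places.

Link 2022→2023:
ΣP(2023)Q(2022) = 7.63×34 + 6.01×39 = 259.42 + 234.39 = 493.81
ΣP(2022)Q(2022) = 7.11×34 + 6.95×39 = 241.74 + 271.05 = 512.79
link = 493.81/512.79 = 0.962987
Link 2023→2024:
ΣP(2024)Q(2023) = 8.90×30 + 5.82×39 = 267 + 226.98 = 493.98
ΣP(2023)Q(2023) = 7.63×30 + 6.01×39 = 228.9 + 234.39 = 463.29
link = 493.98/463.29 = 1.066244
Link 2024→2025:
ΣP(2025)Q(2024) = 8.52×37 + 6.26×43 = 315.24 + 269.18 = 584.42
ΣP(2024)Q(2024) = 8.90×37 + 5.82×43 = 329.3 + 250.26 = 579.56
link = 584.42/579.56 = 1.008386
Chained index = 100 × 0.962987 × 1.066244 × 1.008386 = 103.5389

103.54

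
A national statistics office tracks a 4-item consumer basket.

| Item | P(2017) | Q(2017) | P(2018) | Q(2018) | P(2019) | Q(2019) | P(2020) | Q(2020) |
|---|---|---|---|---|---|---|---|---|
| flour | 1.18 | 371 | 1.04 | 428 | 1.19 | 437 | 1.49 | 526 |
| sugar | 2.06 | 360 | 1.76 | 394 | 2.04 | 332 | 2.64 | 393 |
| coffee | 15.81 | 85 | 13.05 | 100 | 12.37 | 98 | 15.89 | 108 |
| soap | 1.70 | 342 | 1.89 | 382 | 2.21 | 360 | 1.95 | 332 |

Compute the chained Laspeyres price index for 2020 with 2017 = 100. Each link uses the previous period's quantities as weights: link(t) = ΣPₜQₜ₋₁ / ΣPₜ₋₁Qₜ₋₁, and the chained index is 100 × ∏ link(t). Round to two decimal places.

113.24

Link 2017→2018:
ΣP(2018)Q(2017) = 1.04×371 + 1.76×360 + 13.05×85 + 1.89×342 = 385.84 + 633.6 + 1109.25 + 646.38 = 2775.07
ΣP(2017)Q(2017) = 1.18×371 + 2.06×360 + 15.81×85 + 1.70×342 = 437.78 + 741.6 + 1343.85 + 581.4 = 3104.63
link = 2775.07/3104.63 = 0.893849
Link 2018→2019:
ΣP(2019)Q(2018) = 1.19×428 + 2.04×394 + 12.37×100 + 2.21×382 = 509.32 + 803.76 + 1237 + 844.22 = 3394.3
ΣP(2018)Q(2018) = 1.04×428 + 1.76×394 + 13.05×100 + 1.89×382 = 445.12 + 693.44 + 1305 + 721.98 = 3165.54
link = 3394.3/3165.54 = 1.072266
Link 2019→2020:
ΣP(2020)Q(2019) = 1.49×437 + 2.64×332 + 15.89×98 + 1.95×360 = 651.13 + 876.48 + 1557.22 + 702 = 3786.83
ΣP(2019)Q(2019) = 1.19×437 + 2.04×332 + 12.37×98 + 2.21×360 = 520.03 + 677.28 + 1212.26 + 795.6 = 3205.17
link = 3786.83/3205.17 = 1.181476
Chained index = 100 × 0.893849 × 1.072266 × 1.181476 = 113.2378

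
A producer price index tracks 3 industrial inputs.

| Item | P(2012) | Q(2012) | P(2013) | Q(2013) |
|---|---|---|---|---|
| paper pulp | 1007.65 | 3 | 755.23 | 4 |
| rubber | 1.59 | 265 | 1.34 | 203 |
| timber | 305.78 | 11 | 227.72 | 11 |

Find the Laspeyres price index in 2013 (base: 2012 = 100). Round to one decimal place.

75.3

Laspeyres price index uses base-period quantities as weights.
ΣP(2013)·Q(2012) = 755.23×3 + 1.34×265 + 227.72×11 = 2265.69 + 355.1 + 2504.92 = 5125.71
ΣP(2012)·Q(2012) = 1007.65×3 + 1.59×265 + 305.78×11 = 3022.95 + 421.35 + 3363.58 = 6807.88
Index = 5125.71 / 6807.88 × 100 = 75.2908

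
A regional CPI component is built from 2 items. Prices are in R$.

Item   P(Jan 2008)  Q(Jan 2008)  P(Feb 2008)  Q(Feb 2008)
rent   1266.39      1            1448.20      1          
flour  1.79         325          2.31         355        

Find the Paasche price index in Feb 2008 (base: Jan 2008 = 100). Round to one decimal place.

119.3

Paasche price index uses current-period quantities as weights.
ΣP(Feb 2008)·Q(Feb 2008) = 1448.20×1 + 2.31×355 = 1448.2 + 820.05 = 2268.25
ΣP(Jan 2008)·Q(Feb 2008) = 1266.39×1 + 1.79×355 = 1266.39 + 635.45 = 1901.84
Index = 2268.25 / 1901.84 × 100 = 119.2661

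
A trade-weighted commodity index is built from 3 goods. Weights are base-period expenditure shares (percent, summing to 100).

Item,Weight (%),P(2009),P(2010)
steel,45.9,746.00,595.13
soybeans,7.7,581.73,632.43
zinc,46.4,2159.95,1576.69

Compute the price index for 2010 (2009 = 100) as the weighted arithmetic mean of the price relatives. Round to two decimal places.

steel: 45.9 × (595.13/746.00) = 45.9 × 0.797761 = 36.6172
soybeans: 7.7 × (632.43/581.73) = 7.7 × 1.087154 = 8.3711
zinc: 46.4 × (1576.69/2159.95) = 46.4 × 0.729966 = 33.8704
Index = Σ wᵢ·(p₁ᵢ/p₀ᵢ) = 36.6172 + 8.3711 + 33.8704 = 78.8588

78.86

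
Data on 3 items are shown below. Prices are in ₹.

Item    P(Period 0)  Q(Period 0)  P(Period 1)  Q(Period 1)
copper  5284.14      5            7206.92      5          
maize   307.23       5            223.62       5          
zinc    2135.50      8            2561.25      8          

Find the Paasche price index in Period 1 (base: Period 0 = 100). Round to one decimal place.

Paasche price index uses current-period quantities as weights.
ΣP(Period 1)·Q(Period 1) = 7206.92×5 + 223.62×5 + 2561.25×8 = 36034.6 + 1118.1 + 20490 = 57642.7
ΣP(Period 0)·Q(Period 1) = 5284.14×5 + 307.23×5 + 2135.50×8 = 26420.7 + 1536.15 + 17084 = 45040.85
Index = 57642.7 / 45040.85 × 100 = 127.9787

128.0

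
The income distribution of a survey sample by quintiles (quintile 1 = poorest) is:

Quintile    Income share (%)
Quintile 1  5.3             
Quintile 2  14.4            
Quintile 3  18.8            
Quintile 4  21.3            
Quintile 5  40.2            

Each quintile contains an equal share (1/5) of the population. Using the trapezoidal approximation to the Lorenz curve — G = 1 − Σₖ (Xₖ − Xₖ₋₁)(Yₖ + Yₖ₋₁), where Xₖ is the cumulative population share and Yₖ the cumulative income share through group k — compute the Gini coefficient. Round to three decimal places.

Cumulative income shares Yₖ: 0.0530, 0.1970, 0.3850, 0.5980, 1.0000
Σ (Xₖ−Xₖ₋₁)(Yₖ+Yₖ₋₁) = (1/5)(0.0530+0.0000) + (1/5)(0.1970+0.0530) + (1/5)(0.3850+0.1970) + (1/5)(0.5980+0.3850) + (1/5)(1.0000+0.5980)
  = 0.0106 + 0.0500 + 0.1164 + 0.1966 + 0.3196 = 0.6932
G = 1 − 0.6932 = 0.3068

0.307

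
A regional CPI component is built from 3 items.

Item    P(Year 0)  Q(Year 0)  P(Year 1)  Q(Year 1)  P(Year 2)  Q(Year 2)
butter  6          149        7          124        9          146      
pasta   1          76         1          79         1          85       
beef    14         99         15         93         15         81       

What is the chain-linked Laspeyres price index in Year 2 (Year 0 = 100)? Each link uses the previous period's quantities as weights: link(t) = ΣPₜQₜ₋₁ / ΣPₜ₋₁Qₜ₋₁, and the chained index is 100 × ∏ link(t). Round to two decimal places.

Link Year 0→Year 1:
ΣP(Year 1)Q(Year 0) = 7×149 + 1×76 + 15×99 = 1043 + 76 + 1485 = 2604
ΣP(Year 0)Q(Year 0) = 6×149 + 1×76 + 14×99 = 894 + 76 + 1386 = 2356
link = 2604/2356 = 1.105263
Link Year 1→Year 2:
ΣP(Year 2)Q(Year 1) = 9×124 + 1×79 + 15×93 = 1116 + 79 + 1395 = 2590
ΣP(Year 1)Q(Year 1) = 7×124 + 1×79 + 15×93 = 868 + 79 + 1395 = 2342
link = 2590/2342 = 1.105892
Chained index = 100 × 1.105263 × 1.105892 = 122.2302

122.23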